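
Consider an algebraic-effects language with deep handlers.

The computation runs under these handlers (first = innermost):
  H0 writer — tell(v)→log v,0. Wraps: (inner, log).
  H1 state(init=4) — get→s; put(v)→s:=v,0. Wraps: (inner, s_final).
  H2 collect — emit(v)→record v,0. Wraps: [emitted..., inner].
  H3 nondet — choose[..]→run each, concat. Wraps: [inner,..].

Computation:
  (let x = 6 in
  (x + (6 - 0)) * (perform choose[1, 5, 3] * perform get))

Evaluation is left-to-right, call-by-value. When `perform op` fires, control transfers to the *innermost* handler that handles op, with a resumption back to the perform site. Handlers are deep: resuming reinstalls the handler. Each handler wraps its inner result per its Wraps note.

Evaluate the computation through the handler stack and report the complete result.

Answer: [[((48, ()), 4)], [((240, ()), 4)], [((144, ()), 4)]]

Evaluation trace:
choose[1, 5, 3] @ H3
  branch[0] choose=1:
    get @ H1 ⇒ 4
    H0 returns (48, ())
    H1 returns ((48, ()), 4)
    H2 returns [((48, ()), 4)]
    H3 returns [[((48, ()), 4)]]
  branch[1] choose=5:
    get @ H1 ⇒ 4
    H0 returns (240, ())
    H1 returns ((240, ()), 4)
    H2 returns [((240, ()), 4)]
    H3 returns [[((240, ()), 4)]]
  branch[2] choose=3:
    get @ H1 ⇒ 4
    H0 returns (144, ())
    H1 returns ((144, ()), 4)
    H2 returns [((144, ()), 4)]
    H3 returns [[((144, ()), 4)]]
= [[((48, ()), 4)], [((240, ()), 4)], [((144, ()), 4)]]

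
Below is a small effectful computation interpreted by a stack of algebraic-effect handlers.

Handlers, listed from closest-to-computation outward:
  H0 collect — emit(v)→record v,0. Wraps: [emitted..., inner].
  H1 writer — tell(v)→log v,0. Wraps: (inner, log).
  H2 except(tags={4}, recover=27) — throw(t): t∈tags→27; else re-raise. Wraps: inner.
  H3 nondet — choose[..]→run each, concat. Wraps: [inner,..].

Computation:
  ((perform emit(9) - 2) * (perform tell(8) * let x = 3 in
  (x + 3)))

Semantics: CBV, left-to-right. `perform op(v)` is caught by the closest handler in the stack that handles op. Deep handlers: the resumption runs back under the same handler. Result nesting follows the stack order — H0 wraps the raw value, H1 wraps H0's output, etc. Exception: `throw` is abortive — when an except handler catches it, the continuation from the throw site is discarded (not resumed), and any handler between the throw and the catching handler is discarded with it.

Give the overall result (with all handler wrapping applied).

Evaluation trace:
emit(9) @ H0 ⇒ out+=9
tell(8) @ H1 ⇒ log+=8
H0 returns [9, 0]
H1 returns ([9, 0], (8))
H2 returns ([9, 0], (8))
H3 returns [([9, 0], (8))]
= [([9, 0], (8))]

Answer: [([9, 0], (8))]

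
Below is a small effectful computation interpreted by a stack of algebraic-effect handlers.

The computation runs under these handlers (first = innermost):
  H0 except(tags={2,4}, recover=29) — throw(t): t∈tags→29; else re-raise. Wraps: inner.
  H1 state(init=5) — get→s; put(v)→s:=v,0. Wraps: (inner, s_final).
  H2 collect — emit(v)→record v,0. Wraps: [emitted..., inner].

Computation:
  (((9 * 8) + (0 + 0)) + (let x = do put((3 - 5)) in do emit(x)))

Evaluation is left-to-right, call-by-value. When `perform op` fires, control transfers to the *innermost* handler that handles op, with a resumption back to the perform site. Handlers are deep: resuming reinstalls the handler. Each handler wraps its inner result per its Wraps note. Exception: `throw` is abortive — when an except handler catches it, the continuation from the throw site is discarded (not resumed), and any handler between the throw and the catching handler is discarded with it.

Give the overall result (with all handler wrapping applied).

Answer: [0, (72, -2)]

Step-by-step:
put(-2) @ H1 ⇒ s:=-2
emit(0) @ H2 ⇒ out+=0
H0 returns 72
H1 returns (72, -2)
H2 returns [0, (72, -2)]
= [0, (72, -2)]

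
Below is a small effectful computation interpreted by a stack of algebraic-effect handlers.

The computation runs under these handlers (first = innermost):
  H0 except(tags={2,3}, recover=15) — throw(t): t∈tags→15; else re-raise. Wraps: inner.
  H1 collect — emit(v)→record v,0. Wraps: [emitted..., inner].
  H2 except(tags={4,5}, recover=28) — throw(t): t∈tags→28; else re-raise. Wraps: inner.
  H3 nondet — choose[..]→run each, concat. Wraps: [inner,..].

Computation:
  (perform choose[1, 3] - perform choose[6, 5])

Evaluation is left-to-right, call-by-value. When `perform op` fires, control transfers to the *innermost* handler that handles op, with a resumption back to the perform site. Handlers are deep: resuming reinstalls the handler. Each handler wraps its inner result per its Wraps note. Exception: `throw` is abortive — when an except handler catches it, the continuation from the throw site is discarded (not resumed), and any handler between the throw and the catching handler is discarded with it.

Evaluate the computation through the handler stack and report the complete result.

Answer: [[-5], [-4], [-3], [-2]]

Working:
choose[1, 3] @ H3
  branch[0] choose=1:
    choose[6, 5] @ H3
      branch[0] choose=6:
        H0 returns -5
        H1 returns [-5]
        H2 returns [-5]
        H3 returns [[-5]]
      branch[1] choose=5:
        H0 returns -4
        H1 returns [-4]
        H2 returns [-4]
        H3 returns [[-4]]
  branch[1] choose=3:
    choose[6, 5] @ H3
      branch[0] choose=6:
        H0 returns -3
        H1 returns [-3]
        H2 returns [-3]
        H3 returns [[-3]]
      branch[1] choose=5:
        H0 returns -2
        H1 returns [-2]
        H2 returns [-2]
        H3 returns [[-2]]
= [[-5], [-4], [-3], [-2]]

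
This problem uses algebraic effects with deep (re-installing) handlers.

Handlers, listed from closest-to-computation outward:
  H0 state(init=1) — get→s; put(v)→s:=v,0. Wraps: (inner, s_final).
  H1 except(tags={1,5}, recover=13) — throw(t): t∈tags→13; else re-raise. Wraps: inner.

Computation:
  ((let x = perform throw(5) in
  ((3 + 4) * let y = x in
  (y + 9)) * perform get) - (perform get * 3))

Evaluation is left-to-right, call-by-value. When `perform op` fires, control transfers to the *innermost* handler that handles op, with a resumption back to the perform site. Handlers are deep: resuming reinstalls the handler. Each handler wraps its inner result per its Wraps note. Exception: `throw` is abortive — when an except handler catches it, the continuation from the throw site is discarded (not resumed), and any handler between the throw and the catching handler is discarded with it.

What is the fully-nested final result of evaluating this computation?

Answer: 13

Working:
throw(5) @ H1 caught ⇒ 13
= 13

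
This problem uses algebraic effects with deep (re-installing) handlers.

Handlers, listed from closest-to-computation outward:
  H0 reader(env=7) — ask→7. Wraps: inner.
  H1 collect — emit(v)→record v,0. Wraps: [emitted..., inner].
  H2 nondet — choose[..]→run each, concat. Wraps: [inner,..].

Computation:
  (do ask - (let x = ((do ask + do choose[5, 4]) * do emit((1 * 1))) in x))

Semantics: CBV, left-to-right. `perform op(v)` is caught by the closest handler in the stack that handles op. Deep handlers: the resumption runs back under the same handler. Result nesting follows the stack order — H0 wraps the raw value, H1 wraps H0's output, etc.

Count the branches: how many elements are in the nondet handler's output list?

Answer: 2

Evaluation trace:
ask @ H0 ⇒ 7
ask @ H0 ⇒ 7
choose[5, 4] @ H2
  branch[0] choose=5:
    emit(1) @ H1 ⇒ out+=1
    H0 returns 7
    H1 returns [1, 7]
    H2 returns [[1, 7]]
  branch[1] choose=4:
    emit(1) @ H1 ⇒ out+=1
    H0 returns 7
    H1 returns [1, 7]
    H2 returns [[1, 7]]
= [[1, 7], [1, 7]]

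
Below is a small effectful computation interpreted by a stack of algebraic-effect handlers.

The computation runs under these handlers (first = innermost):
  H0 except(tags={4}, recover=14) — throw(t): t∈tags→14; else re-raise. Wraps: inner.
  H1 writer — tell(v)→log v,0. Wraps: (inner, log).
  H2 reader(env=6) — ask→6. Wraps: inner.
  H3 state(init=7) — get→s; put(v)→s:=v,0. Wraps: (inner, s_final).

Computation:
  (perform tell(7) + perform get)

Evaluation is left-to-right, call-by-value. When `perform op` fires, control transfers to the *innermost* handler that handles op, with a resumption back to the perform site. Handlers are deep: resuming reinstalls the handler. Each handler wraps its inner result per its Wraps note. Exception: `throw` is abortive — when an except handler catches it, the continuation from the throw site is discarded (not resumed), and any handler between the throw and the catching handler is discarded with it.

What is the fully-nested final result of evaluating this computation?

Evaluation trace:
tell(7) @ H1 ⇒ log+=7
get @ H3 ⇒ 7
H0 returns 7
H1 returns (7, (7))
H2 returns (7, (7))
H3 returns ((7, (7)), 7)
= ((7, (7)), 7)

Answer: ((7, (7)), 7)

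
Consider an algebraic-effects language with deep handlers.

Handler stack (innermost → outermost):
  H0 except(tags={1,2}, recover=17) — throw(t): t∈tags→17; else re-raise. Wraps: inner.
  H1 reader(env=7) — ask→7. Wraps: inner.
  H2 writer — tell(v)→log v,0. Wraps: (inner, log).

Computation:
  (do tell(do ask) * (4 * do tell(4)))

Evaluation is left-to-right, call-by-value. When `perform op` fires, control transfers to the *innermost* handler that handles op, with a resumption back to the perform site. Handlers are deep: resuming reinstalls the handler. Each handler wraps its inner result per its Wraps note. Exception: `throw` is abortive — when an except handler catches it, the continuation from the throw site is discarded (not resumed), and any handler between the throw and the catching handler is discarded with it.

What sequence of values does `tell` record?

Answer: (7, 4)

Step-by-step:
ask @ H1 ⇒ 7
tell(7) @ H2 ⇒ log+=7
tell(4) @ H2 ⇒ log+=4
H0 returns 0
H1 returns 0
H2 returns (0, (7, 4))
= (0, (7, 4))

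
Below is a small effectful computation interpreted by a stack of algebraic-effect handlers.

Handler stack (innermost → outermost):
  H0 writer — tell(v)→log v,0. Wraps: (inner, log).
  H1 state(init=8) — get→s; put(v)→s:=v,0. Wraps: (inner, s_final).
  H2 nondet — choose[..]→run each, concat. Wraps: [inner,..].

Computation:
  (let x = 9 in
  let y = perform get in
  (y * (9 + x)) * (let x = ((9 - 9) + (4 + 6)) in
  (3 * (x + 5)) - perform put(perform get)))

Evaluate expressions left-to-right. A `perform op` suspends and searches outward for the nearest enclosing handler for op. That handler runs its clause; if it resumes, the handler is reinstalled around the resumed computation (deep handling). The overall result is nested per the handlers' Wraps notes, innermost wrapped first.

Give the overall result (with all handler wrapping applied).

Answer: [((6480, ()), 8)]

Evaluation trace:
get @ H1 ⇒ 8
get @ H1 ⇒ 8
put(8) @ H1 ⇒ s:=8
H0 returns (6480, ())
H1 returns ((6480, ()), 8)
H2 returns [((6480, ()), 8)]
= [((6480, ()), 8)]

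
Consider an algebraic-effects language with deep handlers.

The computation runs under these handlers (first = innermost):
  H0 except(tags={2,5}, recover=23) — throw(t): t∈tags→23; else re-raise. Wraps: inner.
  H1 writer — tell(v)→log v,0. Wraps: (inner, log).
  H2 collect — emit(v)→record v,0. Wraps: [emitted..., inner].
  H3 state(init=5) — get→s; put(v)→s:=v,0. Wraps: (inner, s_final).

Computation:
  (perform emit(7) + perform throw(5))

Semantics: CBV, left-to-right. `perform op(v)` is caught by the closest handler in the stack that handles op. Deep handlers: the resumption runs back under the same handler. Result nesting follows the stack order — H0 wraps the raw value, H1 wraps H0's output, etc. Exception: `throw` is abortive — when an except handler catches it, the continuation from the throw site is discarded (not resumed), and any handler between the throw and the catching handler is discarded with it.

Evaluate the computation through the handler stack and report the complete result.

Step-by-step:
emit(7) @ H2 ⇒ out+=7
throw(5) @ H0 caught ⇒ 23
H1 returns (23, ())
H2 returns [7, (23, ())]
H3 returns ([7, (23, ())], 5)
= ([7, (23, ())], 5)

Answer: ([7, (23, ())], 5)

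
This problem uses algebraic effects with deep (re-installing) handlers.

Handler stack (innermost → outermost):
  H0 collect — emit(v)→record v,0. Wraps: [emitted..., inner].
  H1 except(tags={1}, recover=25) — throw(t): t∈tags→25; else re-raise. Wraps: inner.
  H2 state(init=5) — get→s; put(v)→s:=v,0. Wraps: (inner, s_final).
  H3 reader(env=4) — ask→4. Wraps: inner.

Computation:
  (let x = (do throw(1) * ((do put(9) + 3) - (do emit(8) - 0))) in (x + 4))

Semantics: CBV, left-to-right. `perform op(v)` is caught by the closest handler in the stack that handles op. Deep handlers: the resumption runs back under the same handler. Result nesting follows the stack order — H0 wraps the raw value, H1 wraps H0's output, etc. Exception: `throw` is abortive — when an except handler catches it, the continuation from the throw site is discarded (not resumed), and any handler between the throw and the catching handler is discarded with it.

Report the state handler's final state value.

Answer: 5

Working:
throw(1) @ H1 caught ⇒ 25
H2 returns (25, 5)
H3 returns (25, 5)
= (25, 5)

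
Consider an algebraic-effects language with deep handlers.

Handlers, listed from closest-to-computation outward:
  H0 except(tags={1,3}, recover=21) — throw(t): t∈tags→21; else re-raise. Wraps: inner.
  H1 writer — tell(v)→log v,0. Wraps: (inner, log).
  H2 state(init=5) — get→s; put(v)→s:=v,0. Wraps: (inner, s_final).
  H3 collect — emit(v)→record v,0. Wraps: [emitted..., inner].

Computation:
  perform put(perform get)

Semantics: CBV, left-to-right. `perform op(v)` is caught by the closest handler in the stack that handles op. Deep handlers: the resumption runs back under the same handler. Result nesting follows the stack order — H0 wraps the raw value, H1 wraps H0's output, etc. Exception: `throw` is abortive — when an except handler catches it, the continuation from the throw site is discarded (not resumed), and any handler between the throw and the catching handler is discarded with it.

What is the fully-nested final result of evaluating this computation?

Step-by-step:
get @ H2 ⇒ 5
put(5) @ H2 ⇒ s:=5
H0 returns 0
H1 returns (0, ())
H2 returns ((0, ()), 5)
H3 returns [((0, ()), 5)]
= [((0, ()), 5)]

Answer: [((0, ()), 5)]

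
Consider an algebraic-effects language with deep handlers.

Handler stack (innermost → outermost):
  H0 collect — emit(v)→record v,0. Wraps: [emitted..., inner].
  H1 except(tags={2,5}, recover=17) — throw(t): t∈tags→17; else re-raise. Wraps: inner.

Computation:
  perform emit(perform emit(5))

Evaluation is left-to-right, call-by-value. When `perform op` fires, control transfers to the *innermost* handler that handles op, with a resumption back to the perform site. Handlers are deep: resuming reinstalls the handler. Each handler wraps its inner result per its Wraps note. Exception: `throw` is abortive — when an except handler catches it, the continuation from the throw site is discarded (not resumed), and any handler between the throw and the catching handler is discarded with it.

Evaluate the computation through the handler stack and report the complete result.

Working:
emit(5) @ H0 ⇒ out+=5
emit(0) @ H0 ⇒ out+=0
H0 returns [5, 0, 0]
H1 returns [5, 0, 0]
= [5, 0, 0]

Answer: [5, 0, 0]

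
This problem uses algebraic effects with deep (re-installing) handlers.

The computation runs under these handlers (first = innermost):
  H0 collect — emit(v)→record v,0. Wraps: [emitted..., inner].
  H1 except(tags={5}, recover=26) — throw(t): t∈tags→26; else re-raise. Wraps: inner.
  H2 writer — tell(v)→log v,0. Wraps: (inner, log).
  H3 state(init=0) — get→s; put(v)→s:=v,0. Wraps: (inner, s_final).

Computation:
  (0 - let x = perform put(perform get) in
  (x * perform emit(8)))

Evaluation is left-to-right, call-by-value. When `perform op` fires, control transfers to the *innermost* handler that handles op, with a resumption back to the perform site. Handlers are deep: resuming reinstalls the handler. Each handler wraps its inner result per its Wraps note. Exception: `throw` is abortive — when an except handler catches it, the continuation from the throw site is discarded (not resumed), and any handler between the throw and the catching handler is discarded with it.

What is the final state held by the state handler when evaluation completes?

Working:
get @ H3 ⇒ 0
put(0) @ H3 ⇒ s:=0
emit(8) @ H0 ⇒ out+=8
H0 returns [8, 0]
H1 returns [8, 0]
H2 returns ([8, 0], ())
H3 returns (([8, 0], ()), 0)
= (([8, 0], ()), 0)

Answer: 0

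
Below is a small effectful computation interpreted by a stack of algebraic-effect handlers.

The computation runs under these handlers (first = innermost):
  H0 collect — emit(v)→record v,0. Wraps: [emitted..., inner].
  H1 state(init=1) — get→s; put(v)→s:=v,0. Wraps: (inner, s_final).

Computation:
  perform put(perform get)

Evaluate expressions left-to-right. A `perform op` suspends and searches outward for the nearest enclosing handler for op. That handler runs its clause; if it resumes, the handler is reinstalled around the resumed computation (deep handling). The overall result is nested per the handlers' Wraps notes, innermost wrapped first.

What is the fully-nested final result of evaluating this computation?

Step-by-step:
get @ H1 ⇒ 1
put(1) @ H1 ⇒ s:=1
H0 returns [0]
H1 returns ([0], 1)
= ([0], 1)

Answer: ([0], 1)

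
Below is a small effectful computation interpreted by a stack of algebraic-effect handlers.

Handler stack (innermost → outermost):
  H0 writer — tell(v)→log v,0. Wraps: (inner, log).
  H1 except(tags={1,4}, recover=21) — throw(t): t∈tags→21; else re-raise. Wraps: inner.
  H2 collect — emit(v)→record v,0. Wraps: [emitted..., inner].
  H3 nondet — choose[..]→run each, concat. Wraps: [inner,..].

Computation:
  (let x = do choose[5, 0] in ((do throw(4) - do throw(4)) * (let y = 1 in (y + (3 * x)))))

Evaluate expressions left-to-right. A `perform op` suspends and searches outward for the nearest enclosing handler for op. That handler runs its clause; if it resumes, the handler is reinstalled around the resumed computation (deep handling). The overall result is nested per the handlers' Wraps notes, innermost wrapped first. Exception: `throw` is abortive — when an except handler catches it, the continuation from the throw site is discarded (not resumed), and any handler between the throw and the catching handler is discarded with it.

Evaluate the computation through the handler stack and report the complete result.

Answer: [[21], [21]]

Evaluation trace:
choose[5, 0] @ H3
  branch[0] choose=5:
    throw(4) @ H1 caught ⇒ 21
    H2 returns [21]
    H3 returns [[21]]
  branch[1] choose=0:
    throw(4) @ H1 caught ⇒ 21
    H2 returns [21]
    H3 returns [[21]]
= [[21], [21]]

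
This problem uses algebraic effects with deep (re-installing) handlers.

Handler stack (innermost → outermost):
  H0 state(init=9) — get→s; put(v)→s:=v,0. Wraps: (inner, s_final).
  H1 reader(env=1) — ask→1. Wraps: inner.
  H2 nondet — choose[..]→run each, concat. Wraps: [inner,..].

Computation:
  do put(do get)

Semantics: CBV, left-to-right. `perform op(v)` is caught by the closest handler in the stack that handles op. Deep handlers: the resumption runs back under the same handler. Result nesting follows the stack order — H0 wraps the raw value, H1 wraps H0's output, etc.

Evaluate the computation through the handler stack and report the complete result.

Answer: [(0, 9)]

Step-by-step:
get @ H0 ⇒ 9
put(9) @ H0 ⇒ s:=9
H0 returns (0, 9)
H1 returns (0, 9)
H2 returns [(0, 9)]
= [(0, 9)]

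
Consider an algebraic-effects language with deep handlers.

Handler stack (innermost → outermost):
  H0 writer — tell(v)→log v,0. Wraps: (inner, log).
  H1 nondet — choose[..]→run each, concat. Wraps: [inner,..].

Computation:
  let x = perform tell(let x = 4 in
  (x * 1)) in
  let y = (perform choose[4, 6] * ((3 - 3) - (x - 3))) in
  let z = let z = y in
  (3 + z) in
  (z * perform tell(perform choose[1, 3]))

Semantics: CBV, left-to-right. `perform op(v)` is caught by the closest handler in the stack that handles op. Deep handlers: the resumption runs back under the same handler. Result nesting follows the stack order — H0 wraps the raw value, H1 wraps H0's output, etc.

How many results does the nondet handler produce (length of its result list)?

Answer: 4

Evaluation trace:
tell(4) @ H0 ⇒ log+=4
choose[4, 6] @ H1
  branch[0] choose=4:
    choose[1, 3] @ H1
      branch[0] choose=1:
        tell(1) @ H0 ⇒ log+=1
        H0 returns (0, (4, 1))
        H1 returns [(0, (4, 1))]
      branch[1] choose=3:
        tell(3) @ H0 ⇒ log+=3
        H0 returns (0, (4, 3))
        H1 returns [(0, (4, 3))]
  branch[1] choose=6:
    choose[1, 3] @ H1
      branch[0] choose=1:
        tell(1) @ H0 ⇒ log+=1
        H0 returns (0, (4, 1))
        H1 returns [(0, (4, 1))]
      branch[1] choose=3:
        tell(3) @ H0 ⇒ log+=3
        H0 returns (0, (4, 3))
        H1 returns [(0, (4, 3))]
= [(0, (4, 1)), (0, (4, 3)), (0, (4, 1)), (0, (4, 3))]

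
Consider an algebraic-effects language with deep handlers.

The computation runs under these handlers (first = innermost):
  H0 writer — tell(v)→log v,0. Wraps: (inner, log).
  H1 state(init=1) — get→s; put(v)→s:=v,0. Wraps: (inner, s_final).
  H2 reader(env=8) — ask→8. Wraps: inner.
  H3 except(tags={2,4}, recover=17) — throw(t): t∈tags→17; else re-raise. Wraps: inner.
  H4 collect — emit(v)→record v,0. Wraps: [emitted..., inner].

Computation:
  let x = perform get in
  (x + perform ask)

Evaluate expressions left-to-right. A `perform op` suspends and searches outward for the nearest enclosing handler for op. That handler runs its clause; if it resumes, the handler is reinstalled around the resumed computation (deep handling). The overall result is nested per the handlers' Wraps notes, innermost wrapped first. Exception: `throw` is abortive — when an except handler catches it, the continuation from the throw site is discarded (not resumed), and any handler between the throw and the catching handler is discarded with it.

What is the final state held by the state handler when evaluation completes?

Evaluation trace:
get @ H1 ⇒ 1
ask @ H2 ⇒ 8
H0 returns (9, ())
H1 returns ((9, ()), 1)
H2 returns ((9, ()), 1)
H3 returns ((9, ()), 1)
H4 returns [((9, ()), 1)]
= [((9, ()), 1)]

Answer: 1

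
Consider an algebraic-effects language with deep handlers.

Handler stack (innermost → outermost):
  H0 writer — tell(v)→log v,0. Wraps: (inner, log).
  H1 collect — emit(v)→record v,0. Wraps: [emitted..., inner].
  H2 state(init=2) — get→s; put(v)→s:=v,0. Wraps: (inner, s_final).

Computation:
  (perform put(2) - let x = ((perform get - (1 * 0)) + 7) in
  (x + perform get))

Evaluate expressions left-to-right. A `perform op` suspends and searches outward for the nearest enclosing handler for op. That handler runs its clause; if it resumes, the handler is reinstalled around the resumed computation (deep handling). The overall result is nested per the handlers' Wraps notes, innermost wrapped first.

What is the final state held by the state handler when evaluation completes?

Evaluation trace:
put(2) @ H2 ⇒ s:=2
get @ H2 ⇒ 2
get @ H2 ⇒ 2
H0 returns (-11, ())
H1 returns [(-11, ())]
H2 returns ([(-11, ())], 2)
= ([(-11, ())], 2)

Answer: 2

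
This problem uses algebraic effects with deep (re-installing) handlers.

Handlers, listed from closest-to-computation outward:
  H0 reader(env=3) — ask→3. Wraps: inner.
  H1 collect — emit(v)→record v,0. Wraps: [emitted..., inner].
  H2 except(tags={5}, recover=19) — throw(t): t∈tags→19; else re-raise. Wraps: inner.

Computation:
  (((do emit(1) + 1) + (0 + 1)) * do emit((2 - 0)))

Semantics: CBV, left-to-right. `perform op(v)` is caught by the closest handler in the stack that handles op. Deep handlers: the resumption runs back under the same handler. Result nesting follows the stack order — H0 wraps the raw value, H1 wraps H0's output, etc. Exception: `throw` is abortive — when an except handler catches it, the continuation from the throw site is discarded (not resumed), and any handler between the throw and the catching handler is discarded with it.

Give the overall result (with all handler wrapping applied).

Step-by-step:
emit(1) @ H1 ⇒ out+=1
emit(2) @ H1 ⇒ out+=2
H0 returns 0
H1 returns [1, 2, 0]
H2 returns [1, 2, 0]
= [1, 2, 0]

Answer: [1, 2, 0]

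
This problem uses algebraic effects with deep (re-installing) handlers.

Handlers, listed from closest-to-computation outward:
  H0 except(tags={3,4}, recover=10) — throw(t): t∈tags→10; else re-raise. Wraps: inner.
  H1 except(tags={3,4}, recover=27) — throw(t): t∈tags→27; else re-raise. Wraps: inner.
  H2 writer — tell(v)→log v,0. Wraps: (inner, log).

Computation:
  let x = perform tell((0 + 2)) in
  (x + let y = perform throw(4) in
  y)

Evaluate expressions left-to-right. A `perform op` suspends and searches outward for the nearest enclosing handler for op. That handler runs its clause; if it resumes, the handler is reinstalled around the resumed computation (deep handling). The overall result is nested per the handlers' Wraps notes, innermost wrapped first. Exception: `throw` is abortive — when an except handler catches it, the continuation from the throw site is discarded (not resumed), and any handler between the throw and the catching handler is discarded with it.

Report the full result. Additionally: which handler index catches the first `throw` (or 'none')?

Answer: (10, (2)) ; first throw caught by: H0

Step-by-step:
tell(2) @ H2 ⇒ log+=2
throw(4) @ H0 caught ⇒ 10
H1 returns 10
H2 returns (10, (2))
= (10, (2))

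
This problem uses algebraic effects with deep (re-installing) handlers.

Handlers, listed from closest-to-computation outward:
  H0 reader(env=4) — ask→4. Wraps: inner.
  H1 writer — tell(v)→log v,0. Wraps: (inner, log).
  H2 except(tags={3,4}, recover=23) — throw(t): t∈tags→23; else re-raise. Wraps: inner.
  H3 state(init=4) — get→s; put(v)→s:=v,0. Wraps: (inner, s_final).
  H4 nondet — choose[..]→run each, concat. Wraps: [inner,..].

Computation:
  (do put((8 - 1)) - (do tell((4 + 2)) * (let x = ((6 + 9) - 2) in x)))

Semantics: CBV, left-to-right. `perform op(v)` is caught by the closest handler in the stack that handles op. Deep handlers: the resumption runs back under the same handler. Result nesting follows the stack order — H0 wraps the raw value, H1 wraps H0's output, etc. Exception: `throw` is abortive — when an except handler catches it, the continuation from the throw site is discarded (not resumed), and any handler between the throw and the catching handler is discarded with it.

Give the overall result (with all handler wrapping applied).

Answer: [((0, (6)), 7)]

Evaluation trace:
put(7) @ H3 ⇒ s:=7
tell(6) @ H1 ⇒ log+=6
H0 returns 0
H1 returns (0, (6))
H2 returns (0, (6))
H3 returns ((0, (6)), 7)
H4 returns [((0, (6)), 7)]
= [((0, (6)), 7)]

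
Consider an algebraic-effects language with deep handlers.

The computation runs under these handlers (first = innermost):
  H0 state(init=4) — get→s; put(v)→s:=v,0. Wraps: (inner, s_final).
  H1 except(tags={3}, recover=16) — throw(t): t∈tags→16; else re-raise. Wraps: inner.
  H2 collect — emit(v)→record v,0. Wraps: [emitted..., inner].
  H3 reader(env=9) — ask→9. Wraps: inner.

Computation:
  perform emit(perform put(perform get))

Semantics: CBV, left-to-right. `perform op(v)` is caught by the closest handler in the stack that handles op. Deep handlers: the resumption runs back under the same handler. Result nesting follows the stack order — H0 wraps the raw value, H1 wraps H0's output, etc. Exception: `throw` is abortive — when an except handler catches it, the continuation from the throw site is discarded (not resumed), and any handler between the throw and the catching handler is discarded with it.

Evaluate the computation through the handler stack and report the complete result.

Evaluation trace:
get @ H0 ⇒ 4
put(4) @ H0 ⇒ s:=4
emit(0) @ H2 ⇒ out+=0
H0 returns (0, 4)
H1 returns (0, 4)
H2 returns [0, (0, 4)]
H3 returns [0, (0, 4)]
= [0, (0, 4)]

Answer: [0, (0, 4)]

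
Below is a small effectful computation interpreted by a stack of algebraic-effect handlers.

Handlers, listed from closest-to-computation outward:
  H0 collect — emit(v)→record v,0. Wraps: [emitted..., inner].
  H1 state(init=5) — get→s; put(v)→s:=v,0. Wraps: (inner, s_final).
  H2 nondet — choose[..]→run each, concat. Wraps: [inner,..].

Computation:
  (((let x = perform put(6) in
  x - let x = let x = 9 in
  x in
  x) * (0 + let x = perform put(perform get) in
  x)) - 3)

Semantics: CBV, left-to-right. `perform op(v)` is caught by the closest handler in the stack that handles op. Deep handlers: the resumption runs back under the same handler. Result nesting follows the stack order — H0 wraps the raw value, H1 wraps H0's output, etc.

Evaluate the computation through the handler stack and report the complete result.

Answer: [([-3], 6)]

Evaluation trace:
put(6) @ H1 ⇒ s:=6
get @ H1 ⇒ 6
put(6) @ H1 ⇒ s:=6
H0 returns [-3]
H1 returns ([-3], 6)
H2 returns [([-3], 6)]
= [([-3], 6)]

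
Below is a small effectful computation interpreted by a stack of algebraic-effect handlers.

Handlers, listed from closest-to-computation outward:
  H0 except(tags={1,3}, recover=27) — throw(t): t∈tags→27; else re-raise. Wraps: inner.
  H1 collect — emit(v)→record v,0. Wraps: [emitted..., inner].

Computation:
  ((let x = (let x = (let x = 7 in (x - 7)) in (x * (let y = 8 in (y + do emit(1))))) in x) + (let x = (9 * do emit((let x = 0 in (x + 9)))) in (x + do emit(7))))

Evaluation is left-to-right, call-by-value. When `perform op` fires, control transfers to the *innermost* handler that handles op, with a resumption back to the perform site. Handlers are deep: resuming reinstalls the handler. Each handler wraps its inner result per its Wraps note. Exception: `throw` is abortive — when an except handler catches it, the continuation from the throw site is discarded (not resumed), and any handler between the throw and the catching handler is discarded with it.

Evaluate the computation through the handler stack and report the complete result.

Answer: [1, 9, 7, 0]

Evaluation trace:
emit(1) @ H1 ⇒ out+=1
emit(9) @ H1 ⇒ out+=9
emit(7) @ H1 ⇒ out+=7
H0 returns 0
H1 returns [1, 9, 7, 0]
= [1, 9, 7, 0]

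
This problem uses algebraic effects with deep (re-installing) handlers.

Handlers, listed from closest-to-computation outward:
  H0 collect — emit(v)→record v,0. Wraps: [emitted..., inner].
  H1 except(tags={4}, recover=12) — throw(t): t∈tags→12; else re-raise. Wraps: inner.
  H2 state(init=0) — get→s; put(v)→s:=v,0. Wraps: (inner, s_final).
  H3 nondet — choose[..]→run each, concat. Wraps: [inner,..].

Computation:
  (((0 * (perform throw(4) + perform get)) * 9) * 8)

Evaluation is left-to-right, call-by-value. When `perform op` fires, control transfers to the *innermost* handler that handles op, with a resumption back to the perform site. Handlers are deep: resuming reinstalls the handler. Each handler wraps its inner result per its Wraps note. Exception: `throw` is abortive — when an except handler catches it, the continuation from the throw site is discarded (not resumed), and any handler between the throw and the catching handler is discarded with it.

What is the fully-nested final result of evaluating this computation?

Answer: [(12, 0)]

Step-by-step:
throw(4) @ H1 caught ⇒ 12
H2 returns (12, 0)
H3 returns [(12, 0)]
= [(12, 0)]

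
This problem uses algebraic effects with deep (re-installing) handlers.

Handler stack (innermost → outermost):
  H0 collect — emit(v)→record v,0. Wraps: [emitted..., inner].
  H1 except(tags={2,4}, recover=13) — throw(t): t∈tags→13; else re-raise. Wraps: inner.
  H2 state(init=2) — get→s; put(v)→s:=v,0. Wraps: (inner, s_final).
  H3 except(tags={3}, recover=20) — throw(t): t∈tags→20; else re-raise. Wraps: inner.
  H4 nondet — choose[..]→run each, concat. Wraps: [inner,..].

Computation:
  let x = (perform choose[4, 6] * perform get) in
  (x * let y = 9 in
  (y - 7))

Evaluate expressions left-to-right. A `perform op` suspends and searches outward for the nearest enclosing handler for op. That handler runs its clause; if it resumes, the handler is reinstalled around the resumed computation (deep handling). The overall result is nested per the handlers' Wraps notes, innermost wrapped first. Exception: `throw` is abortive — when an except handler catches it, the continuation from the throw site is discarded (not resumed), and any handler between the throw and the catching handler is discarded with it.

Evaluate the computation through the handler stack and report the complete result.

Working:
choose[4, 6] @ H4
  branch[0] choose=4:
    get @ H2 ⇒ 2
    H0 returns [16]
    H1 returns [16]
    H2 returns ([16], 2)
    H3 returns ([16], 2)
    H4 returns [([16], 2)]
  branch[1] choose=6:
    get @ H2 ⇒ 2
    H0 returns [24]
    H1 returns [24]
    H2 returns ([24], 2)
    H3 returns ([24], 2)
    H4 returns [([24], 2)]
= [([16], 2), ([24], 2)]

Answer: [([16], 2), ([24], 2)]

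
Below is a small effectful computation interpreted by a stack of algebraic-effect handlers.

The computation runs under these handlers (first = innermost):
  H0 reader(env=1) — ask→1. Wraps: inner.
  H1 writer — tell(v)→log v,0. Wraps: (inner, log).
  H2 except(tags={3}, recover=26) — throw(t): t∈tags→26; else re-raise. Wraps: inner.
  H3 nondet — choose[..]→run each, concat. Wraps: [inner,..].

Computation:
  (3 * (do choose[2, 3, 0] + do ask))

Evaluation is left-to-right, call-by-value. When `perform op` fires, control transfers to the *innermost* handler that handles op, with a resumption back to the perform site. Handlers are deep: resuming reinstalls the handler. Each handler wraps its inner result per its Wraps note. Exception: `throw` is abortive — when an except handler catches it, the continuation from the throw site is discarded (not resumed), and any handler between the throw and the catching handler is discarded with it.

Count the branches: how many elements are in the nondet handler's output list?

Answer: 3

Working:
choose[2, 3, 0] @ H3
  branch[0] choose=2:
    ask @ H0 ⇒ 1
    H0 returns 9
    H1 returns (9, ())
    H2 returns (9, ())
    H3 returns [(9, ())]
  branch[1] choose=3:
    ask @ H0 ⇒ 1
    H0 returns 12
    H1 returns (12, ())
    H2 returns (12, ())
    H3 returns [(12, ())]
  branch[2] choose=0:
    ask @ H0 ⇒ 1
    H0 returns 3
    H1 returns (3, ())
    H2 returns (3, ())
    H3 returns [(3, ())]
= [(9, ()), (12, ()), (3, ())]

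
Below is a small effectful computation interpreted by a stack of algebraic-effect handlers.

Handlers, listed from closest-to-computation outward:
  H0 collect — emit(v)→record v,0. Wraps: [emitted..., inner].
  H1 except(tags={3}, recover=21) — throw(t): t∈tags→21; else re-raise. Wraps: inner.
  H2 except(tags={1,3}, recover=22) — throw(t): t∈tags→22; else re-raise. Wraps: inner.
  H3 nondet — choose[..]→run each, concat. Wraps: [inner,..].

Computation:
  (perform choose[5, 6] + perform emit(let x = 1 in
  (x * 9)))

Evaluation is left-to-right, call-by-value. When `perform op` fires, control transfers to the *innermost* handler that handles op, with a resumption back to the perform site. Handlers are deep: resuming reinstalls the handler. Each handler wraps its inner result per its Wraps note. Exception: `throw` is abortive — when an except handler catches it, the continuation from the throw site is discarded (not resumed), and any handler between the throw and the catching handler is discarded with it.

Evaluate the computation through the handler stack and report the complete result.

Answer: [[9, 5], [9, 6]]

Evaluation trace:
choose[5, 6] @ H3
  branch[0] choose=5:
    emit(9) @ H0 ⇒ out+=9
    H0 returns [9, 5]
    H1 returns [9, 5]
    H2 returns [9, 5]
    H3 returns [[9, 5]]
  branch[1] choose=6:
    emit(9) @ H0 ⇒ out+=9
    H0 returns [9, 6]
    H1 returns [9, 6]
    H2 returns [9, 6]
    H3 returns [[9, 6]]
= [[9, 5], [9, 6]]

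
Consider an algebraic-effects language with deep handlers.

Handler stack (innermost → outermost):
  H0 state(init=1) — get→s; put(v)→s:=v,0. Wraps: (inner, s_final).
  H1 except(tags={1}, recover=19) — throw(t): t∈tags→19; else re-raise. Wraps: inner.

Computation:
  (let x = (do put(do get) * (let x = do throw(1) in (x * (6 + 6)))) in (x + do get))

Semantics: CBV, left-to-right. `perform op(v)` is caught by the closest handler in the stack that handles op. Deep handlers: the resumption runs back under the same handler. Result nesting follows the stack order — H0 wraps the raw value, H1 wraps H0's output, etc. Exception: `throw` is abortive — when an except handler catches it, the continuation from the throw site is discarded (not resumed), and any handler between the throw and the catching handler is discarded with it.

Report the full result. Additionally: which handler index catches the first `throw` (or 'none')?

Evaluation trace:
get @ H0 ⇒ 1
put(1) @ H0 ⇒ s:=1
throw(1) @ H1 caught ⇒ 19
= 19

Answer: 19 ; first throw caught by: H1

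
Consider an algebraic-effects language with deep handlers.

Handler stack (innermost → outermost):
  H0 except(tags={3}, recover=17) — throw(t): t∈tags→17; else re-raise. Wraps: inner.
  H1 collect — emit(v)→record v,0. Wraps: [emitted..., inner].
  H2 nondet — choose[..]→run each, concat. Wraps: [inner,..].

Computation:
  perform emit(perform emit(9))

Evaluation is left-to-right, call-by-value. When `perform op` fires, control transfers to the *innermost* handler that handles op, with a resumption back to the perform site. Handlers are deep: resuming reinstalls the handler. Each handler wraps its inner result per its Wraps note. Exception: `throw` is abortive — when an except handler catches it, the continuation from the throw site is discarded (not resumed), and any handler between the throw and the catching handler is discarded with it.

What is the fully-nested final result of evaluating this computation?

Answer: [[9, 0, 0]]

Step-by-step:
emit(9) @ H1 ⇒ out+=9
emit(0) @ H1 ⇒ out+=0
H0 returns 0
H1 returns [9, 0, 0]
H2 returns [[9, 0, 0]]
= [[9, 0, 0]]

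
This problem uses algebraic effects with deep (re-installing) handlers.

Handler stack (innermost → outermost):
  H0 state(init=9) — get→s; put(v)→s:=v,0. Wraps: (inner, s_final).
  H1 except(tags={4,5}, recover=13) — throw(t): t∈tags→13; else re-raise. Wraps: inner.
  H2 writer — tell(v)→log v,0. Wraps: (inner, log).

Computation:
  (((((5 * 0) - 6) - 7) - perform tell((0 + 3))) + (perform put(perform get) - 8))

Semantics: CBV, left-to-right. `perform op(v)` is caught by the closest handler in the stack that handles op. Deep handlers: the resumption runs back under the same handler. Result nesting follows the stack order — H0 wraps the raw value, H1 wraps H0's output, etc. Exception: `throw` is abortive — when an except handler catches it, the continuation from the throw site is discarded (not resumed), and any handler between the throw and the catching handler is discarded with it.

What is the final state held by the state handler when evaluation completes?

Working:
tell(3) @ H2 ⇒ log+=3
get @ H0 ⇒ 9
put(9) @ H0 ⇒ s:=9
H0 returns (-21, 9)
H1 returns (-21, 9)
H2 returns ((-21, 9), (3))
= ((-21, 9), (3))

Answer: 9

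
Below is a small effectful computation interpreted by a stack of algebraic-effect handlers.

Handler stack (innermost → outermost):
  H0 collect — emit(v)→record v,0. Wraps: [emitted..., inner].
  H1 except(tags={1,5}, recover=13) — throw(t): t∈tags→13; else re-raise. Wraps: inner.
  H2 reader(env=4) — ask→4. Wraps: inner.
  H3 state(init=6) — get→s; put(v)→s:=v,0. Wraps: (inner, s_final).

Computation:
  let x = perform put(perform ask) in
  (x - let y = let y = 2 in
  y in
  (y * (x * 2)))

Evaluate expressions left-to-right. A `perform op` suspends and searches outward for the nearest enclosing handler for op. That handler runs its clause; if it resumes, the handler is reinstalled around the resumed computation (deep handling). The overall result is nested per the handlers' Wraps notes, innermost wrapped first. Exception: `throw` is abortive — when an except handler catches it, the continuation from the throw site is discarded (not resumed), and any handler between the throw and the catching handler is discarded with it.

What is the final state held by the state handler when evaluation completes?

Answer: 4

Working:
ask @ H2 ⇒ 4
put(4) @ H3 ⇒ s:=4
H0 returns [0]
H1 returns [0]
H2 returns [0]
H3 returns ([0], 4)
= ([0], 4)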